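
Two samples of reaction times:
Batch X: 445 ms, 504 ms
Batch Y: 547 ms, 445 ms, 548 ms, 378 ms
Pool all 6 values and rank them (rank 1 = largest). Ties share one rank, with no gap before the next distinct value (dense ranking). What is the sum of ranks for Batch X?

Sorted (descending): 548, 547, 504, 445, 445, 378
The 2 values of 445 share dense rank 4.
Remaining distinct values take the next consecutive integers.
Batch X values → pooled ranks: 445→4, 504→3
Rank sum = 4 + 3 = 7

7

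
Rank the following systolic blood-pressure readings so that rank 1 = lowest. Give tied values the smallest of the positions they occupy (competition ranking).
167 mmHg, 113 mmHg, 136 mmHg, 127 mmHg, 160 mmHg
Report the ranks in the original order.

Sorted (ascending): 113, 127, 136, 160, 167
No ties — each value takes its position as its rank.

5, 1, 3, 2, 4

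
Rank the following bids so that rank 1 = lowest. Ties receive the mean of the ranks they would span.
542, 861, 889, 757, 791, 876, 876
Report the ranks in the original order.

Sorted (ascending): 542, 757, 791, 861, 876, 876, 889
The 2 values of 876 occupy positions 5–6 → average rank (5+6)/2 = 5.5.

1, 4, 7, 2, 3, 5.5, 5.5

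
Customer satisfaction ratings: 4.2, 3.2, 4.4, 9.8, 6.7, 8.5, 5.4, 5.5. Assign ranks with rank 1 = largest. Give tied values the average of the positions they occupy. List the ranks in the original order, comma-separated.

Sorted (descending): 9.8, 8.5, 6.7, 5.5, 5.4, 4.4, 4.2, 3.2
No ties — each value takes its position as its rank.

7, 8, 6, 1, 3, 2, 5, 4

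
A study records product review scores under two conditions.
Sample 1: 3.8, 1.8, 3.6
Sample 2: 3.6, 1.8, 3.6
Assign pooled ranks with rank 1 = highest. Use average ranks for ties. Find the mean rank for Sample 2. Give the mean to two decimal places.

Sorted (descending): 3.8, 3.6, 3.6, 3.6, 1.8, 1.8
The 3 values of 3.6 occupy positions 2–4 → average rank 3.
The 2 values of 1.8 occupy positions 5–6 → average rank (5+6)/2 = 5.5.
Sample 2 values → pooled ranks: 3.6→3, 1.8→5.5, 3.6→3
Mean rank = (3 + 5.5 + 3) / 3 = 3.83

3.83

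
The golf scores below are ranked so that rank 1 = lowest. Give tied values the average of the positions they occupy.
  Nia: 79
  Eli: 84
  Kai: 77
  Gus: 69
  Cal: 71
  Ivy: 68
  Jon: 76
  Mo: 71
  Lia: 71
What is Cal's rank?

4

Sorted (ascending): 68, 69, 71, 71, 71, 76, 77, 79, 84
The 3 values of 71 occupy positions 3–5 → average rank 4.
Cal has value 71 → rank 4.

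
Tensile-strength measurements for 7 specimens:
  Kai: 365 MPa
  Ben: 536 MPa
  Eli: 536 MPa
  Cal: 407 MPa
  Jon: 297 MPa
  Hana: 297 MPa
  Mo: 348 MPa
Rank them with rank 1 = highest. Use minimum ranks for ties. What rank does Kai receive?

Sorted (descending): 536, 536, 407, 365, 348, 297, 297
The 2 values of 536 occupy positions 1–2 → each gets rank 1.
The 2 values of 297 occupy positions 6–7 → each gets rank 6.
Kai has value 365 MPa → rank 4.

4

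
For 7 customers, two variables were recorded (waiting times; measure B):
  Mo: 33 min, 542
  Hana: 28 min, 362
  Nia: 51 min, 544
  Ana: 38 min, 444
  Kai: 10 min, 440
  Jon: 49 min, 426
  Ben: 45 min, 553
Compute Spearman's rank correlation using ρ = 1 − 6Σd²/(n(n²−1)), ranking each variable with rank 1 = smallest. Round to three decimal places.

0.464

Ranks of variable 1: 3, 2, 7, 4, 1, 6, 5
Ranks of variable 2: 5, 1, 6, 4, 3, 2, 7
d = r₁ − r₂: -2, 1, 1, 0, -2, 4, -2
d²: 4, 1, 1, 0, 4, 16, 4; Σd² = 30
ρ = 1 − 6·30/(7·48) = 1 − 180/336 = 0.464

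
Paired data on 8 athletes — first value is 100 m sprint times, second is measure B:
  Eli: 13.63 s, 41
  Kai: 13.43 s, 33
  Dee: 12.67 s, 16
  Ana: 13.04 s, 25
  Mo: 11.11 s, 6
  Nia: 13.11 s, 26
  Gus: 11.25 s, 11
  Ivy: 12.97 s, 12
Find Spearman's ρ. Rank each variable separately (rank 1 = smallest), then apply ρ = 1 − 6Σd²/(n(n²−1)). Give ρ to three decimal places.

Ranks of variable 1: 8, 7, 3, 5, 1, 6, 2, 4
Ranks of variable 2: 8, 7, 4, 5, 1, 6, 2, 3
d = r₁ − r₂: 0, 0, -1, 0, 0, 0, 0, 1
d²: 0, 0, 1, 0, 0, 0, 0, 1; Σd² = 2
ρ = 1 − 6·2/(8·63) = 1 − 12/504 = 0.976

0.976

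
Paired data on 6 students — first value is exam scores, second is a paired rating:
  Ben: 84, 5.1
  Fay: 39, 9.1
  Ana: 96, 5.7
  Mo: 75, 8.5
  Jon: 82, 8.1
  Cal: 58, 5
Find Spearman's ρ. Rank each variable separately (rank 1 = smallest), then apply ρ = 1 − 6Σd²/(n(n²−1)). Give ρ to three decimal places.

Ranks of variable 1: 5, 1, 6, 3, 4, 2
Ranks of variable 2: 2, 6, 3, 5, 4, 1
d = r₁ − r₂: 3, -5, 3, -2, 0, 1
d²: 9, 25, 9, 4, 0, 1; Σd² = 48
ρ = 1 − 6·48/(6·35) = 1 − 288/210 = -0.371

-0.371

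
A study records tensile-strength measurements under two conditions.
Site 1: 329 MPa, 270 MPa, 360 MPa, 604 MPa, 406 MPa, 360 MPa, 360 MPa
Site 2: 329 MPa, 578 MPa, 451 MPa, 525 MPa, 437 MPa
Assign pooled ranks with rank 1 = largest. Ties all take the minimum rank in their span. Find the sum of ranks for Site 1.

Sorted (descending): 604, 578, 525, 451, 437, 406, 360, 360, 360, 329, 329, 270
The 3 values of 360 occupy positions 7–9 → each gets rank 7.
The 2 values of 329 occupy positions 10–11 → each gets rank 10.
Site 1 values → pooled ranks: 329→10, 270→12, 360→7, 604→1, 406→6, 360→7, 360→7
Rank sum = 10 + 12 + 7 + 1 + 6 + 7 + 7 = 50

50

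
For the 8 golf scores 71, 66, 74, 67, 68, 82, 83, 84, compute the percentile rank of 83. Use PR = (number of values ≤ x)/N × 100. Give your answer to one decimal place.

N = 8.
Strictly below 83: 6. Equal to 83: 1.
PR = 7/8 × 100 = 87.5

87.5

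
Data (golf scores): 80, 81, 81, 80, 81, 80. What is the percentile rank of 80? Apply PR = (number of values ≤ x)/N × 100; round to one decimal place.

N = 6.
Strictly below 80: 0. Equal to 80: 3.
PR = 3/6 × 100 = 50.0

50.0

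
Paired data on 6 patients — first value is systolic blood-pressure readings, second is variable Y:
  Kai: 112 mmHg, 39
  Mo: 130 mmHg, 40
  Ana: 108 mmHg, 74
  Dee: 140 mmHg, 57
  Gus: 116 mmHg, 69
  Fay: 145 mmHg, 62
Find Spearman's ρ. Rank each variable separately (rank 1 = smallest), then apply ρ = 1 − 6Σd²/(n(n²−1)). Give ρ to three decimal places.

Ranks of variable 1: 2, 4, 1, 5, 3, 6
Ranks of variable 2: 1, 2, 6, 3, 5, 4
d = r₁ − r₂: 1, 2, -5, 2, -2, 2
d²: 1, 4, 25, 4, 4, 4; Σd² = 42
ρ = 1 − 6·42/(6·35) = 1 − 252/210 = -0.200

-0.200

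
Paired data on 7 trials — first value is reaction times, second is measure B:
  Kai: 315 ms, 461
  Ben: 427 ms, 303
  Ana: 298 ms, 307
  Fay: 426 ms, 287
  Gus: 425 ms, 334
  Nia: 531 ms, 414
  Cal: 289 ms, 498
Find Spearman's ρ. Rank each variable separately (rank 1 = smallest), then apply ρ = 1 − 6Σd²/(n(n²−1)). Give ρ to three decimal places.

Ranks of variable 1: 3, 6, 2, 5, 4, 7, 1
Ranks of variable 2: 6, 2, 3, 1, 4, 5, 7
d = r₁ − r₂: -3, 4, -1, 4, 0, 2, -6
d²: 9, 16, 1, 16, 0, 4, 36; Σd² = 82
ρ = 1 − 6·82/(7·48) = 1 − 492/336 = -0.464

-0.464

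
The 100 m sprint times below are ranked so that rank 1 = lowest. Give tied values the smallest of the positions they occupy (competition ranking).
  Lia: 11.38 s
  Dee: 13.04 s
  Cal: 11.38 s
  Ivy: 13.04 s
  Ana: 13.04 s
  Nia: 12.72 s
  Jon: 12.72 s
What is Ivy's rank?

5

Sorted (ascending): 11.38, 11.38, 12.72, 12.72, 13.04, 13.04, 13.04
The 2 values of 11.38 occupy positions 1–2 → each gets rank 1.
The 2 values of 12.72 occupy positions 3–4 → each gets rank 3.
The 3 values of 13.04 occupy positions 5–7 → each gets rank 5.
Ivy has value 13.04 s → rank 5.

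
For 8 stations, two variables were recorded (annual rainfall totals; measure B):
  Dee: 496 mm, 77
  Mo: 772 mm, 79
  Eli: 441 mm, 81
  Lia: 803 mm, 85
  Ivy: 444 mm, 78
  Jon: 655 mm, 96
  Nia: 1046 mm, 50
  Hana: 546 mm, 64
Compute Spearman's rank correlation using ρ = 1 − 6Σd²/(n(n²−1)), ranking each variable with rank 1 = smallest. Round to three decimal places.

-0.095

Ranks of variable 1: 3, 6, 1, 7, 2, 5, 8, 4
Ranks of variable 2: 3, 5, 6, 7, 4, 8, 1, 2
d = r₁ − r₂: 0, 1, -5, 0, -2, -3, 7, 2
d²: 0, 1, 25, 0, 4, 9, 49, 4; Σd² = 92
ρ = 1 − 6·92/(8·63) = 1 − 552/504 = -0.095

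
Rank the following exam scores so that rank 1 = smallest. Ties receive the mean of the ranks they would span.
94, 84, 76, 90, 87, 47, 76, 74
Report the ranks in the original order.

8, 5, 3.5, 7, 6, 1, 3.5, 2

Sorted (ascending): 47, 74, 76, 76, 84, 87, 90, 94
The 2 values of 76 occupy positions 3–4 → average rank (3+4)/2 = 3.5.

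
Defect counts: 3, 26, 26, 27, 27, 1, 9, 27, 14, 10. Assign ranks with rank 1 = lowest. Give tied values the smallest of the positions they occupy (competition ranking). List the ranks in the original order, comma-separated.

Sorted (ascending): 1, 3, 9, 10, 14, 26, 26, 27, 27, 27
The 2 values of 26 occupy positions 6–7 → each gets rank 6.
The 3 values of 27 occupy positions 8–10 → each gets rank 8.

2, 6, 6, 8, 8, 1, 3, 8, 5, 4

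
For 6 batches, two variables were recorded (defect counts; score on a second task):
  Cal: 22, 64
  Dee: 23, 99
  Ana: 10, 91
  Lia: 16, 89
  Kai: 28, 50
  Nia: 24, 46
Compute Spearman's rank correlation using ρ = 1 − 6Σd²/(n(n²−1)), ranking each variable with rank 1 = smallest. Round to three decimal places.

-0.600

Ranks of variable 1: 3, 4, 1, 2, 6, 5
Ranks of variable 2: 3, 6, 5, 4, 2, 1
d = r₁ − r₂: 0, -2, -4, -2, 4, 4
d²: 0, 4, 16, 4, 16, 16; Σd² = 56
ρ = 1 − 6·56/(6·35) = 1 − 336/210 = -0.600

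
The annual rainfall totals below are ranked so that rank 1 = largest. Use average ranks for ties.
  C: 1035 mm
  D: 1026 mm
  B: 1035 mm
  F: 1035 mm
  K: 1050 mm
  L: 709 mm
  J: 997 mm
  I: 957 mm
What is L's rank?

8

Sorted (descending): 1050, 1035, 1035, 1035, 1026, 997, 957, 709
The 3 values of 1035 occupy positions 2–4 → average rank 3.
L has value 709 mm → rank 8.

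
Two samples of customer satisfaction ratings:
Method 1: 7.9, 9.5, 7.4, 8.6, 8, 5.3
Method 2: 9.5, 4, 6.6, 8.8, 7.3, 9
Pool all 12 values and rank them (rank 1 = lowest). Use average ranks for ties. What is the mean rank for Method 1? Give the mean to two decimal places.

6.58

Sorted (ascending): 4, 5.3, 6.6, 7.3, 7.4, 7.9, 8, 8.6, 8.8, 9, 9.5, 9.5
The 2 values of 9.5 occupy positions 11–12 → average rank (11+12)/2 = 11.5.
Method 1 values → pooled ranks: 7.9→6, 9.5→11.5, 7.4→5, 8.6→8, 8→7, 5.3→2
Mean rank = (6 + 11.5 + 5 + 8 + 7 + 2) / 6 = 6.58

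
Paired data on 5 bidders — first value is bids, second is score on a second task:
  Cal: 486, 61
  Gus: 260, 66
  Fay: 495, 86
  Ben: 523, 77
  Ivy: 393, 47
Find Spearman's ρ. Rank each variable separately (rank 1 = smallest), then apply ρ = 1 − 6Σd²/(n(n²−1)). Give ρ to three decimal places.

0.600

Ranks of variable 1: 3, 1, 4, 5, 2
Ranks of variable 2: 2, 3, 5, 4, 1
d = r₁ − r₂: 1, -2, -1, 1, 1
d²: 1, 4, 1, 1, 1; Σd² = 8
ρ = 1 − 6·8/(5·24) = 1 − 48/120 = 0.600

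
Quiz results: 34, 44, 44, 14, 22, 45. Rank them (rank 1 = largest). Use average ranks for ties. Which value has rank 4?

Sorted (descending): 45, 44, 44, 34, 22, 14
The 2 values of 44 occupy positions 2–3 → average rank (2+3)/2 = 2.5.
Rank 4 → value 34.

34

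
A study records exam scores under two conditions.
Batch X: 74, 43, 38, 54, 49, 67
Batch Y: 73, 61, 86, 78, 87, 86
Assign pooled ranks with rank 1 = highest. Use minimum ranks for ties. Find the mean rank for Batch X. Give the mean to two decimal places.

9.00

Sorted (descending): 87, 86, 86, 78, 74, 73, 67, 61, 54, 49, 43, 38
The 2 values of 86 occupy positions 2–3 → each gets rank 2.
Batch X values → pooled ranks: 74→5, 43→11, 38→12, 54→9, 49→10, 67→7
Mean rank = (5 + 11 + 12 + 9 + 10 + 7) / 6 = 9.00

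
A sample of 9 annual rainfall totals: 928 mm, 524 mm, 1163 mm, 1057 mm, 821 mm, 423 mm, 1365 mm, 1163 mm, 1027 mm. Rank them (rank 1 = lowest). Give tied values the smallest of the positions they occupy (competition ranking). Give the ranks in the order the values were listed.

4, 2, 7, 6, 3, 1, 9, 7, 5

Sorted (ascending): 423, 524, 821, 928, 1027, 1057, 1163, 1163, 1365
The 2 values of 1163 occupy positions 7–8 → each gets rank 7.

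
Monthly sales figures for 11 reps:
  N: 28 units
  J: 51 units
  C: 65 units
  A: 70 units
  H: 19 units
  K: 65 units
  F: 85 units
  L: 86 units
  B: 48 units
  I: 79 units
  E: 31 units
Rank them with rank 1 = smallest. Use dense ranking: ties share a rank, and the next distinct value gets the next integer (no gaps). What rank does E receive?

Sorted (ascending): 19, 28, 31, 48, 51, 65, 65, 70, 79, 85, 86
The 2 values of 65 share dense rank 6.
Remaining distinct values take the next consecutive integers.
E has value 31 units → rank 3.

3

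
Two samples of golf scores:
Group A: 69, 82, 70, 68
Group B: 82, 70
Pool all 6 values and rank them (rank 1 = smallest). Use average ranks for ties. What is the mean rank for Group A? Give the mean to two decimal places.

Sorted (ascending): 68, 69, 70, 70, 82, 82
The 2 values of 70 occupy positions 3–4 → average rank (3+4)/2 = 3.5.
The 2 values of 82 occupy positions 5–6 → average rank (5+6)/2 = 5.5.
Group A values → pooled ranks: 69→2, 82→5.5, 70→3.5, 68→1
Mean rank = (2 + 5.5 + 3.5 + 1) / 4 = 3.00

3.00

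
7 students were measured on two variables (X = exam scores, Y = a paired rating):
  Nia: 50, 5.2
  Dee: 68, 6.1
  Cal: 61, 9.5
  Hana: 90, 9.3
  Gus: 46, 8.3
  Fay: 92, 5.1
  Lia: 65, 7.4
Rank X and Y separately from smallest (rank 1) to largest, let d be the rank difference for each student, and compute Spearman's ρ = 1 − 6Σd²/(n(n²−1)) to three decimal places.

-0.286

Ranks of variable 1: 2, 5, 3, 6, 1, 7, 4
Ranks of variable 2: 2, 3, 7, 6, 5, 1, 4
d = r₁ − r₂: 0, 2, -4, 0, -4, 6, 0
d²: 0, 4, 16, 0, 16, 36, 0; Σd² = 72
ρ = 1 − 6·72/(7·48) = 1 − 432/336 = -0.286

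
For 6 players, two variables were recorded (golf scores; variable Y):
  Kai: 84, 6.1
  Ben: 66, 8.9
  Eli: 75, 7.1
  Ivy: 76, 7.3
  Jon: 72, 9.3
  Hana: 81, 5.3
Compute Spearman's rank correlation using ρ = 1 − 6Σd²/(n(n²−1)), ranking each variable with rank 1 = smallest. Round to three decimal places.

Ranks of variable 1: 6, 1, 3, 4, 2, 5
Ranks of variable 2: 2, 5, 3, 4, 6, 1
d = r₁ − r₂: 4, -4, 0, 0, -4, 4
d²: 16, 16, 0, 0, 16, 16; Σd² = 64
ρ = 1 − 6·64/(6·35) = 1 − 384/210 = -0.829

-0.829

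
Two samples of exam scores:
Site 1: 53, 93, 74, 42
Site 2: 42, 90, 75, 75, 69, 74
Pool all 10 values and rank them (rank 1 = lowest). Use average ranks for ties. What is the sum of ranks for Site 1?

20

Sorted (ascending): 42, 42, 53, 69, 74, 74, 75, 75, 90, 93
The 2 values of 42 occupy positions 1–2 → average rank (1+2)/2 = 1.5.
The 2 values of 74 occupy positions 5–6 → average rank (5+6)/2 = 5.5.
The 2 values of 75 occupy positions 7–8 → average rank (7+8)/2 = 7.5.
Site 1 values → pooled ranks: 53→3, 93→10, 74→5.5, 42→1.5
Rank sum = 3 + 10 + 5.5 + 1.5 = 20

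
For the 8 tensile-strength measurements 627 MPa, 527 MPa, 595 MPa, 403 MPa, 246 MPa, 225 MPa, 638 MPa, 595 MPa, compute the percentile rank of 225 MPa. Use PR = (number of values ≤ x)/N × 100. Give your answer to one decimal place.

12.5

N = 8.
Strictly below 225: 0. Equal to 225: 1.
PR = 1/8 × 100 = 12.5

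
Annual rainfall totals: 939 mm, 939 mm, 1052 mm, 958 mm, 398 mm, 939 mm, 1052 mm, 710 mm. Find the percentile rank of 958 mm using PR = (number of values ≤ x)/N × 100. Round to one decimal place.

75.0

N = 8.
Strictly below 958: 5. Equal to 958: 1.
PR = 6/8 × 100 = 75.0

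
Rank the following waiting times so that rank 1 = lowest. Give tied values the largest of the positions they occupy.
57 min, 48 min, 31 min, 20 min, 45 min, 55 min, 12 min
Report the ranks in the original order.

7, 5, 3, 2, 4, 6, 1

Sorted (ascending): 12, 20, 31, 45, 48, 55, 57
No ties — each value takes its position as its rank.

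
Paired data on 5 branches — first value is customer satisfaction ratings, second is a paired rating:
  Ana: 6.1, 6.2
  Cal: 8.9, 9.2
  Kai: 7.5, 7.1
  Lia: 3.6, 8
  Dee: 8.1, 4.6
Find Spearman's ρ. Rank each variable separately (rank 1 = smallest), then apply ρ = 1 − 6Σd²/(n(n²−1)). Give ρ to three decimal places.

0.100

Ranks of variable 1: 2, 5, 3, 1, 4
Ranks of variable 2: 2, 5, 3, 4, 1
d = r₁ − r₂: 0, 0, 0, -3, 3
d²: 0, 0, 0, 9, 9; Σd² = 18
ρ = 1 − 6·18/(5·24) = 1 − 108/120 = 0.100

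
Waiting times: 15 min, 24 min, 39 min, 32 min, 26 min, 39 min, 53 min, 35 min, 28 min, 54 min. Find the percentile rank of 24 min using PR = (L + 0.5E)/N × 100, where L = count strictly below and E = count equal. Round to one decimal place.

15.0

N = 10.
Strictly below 24: 1. Equal to 24: 1.
PR = (1 + 0.5·1)/10 × 100 = 15.0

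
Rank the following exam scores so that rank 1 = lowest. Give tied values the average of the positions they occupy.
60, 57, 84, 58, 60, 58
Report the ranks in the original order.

Sorted (ascending): 57, 58, 58, 60, 60, 84
The 2 values of 58 occupy positions 2–3 → average rank (2+3)/2 = 2.5.
The 2 values of 60 occupy positions 4–5 → average rank (4+5)/2 = 4.5.

4.5, 1, 6, 2.5, 4.5, 2.5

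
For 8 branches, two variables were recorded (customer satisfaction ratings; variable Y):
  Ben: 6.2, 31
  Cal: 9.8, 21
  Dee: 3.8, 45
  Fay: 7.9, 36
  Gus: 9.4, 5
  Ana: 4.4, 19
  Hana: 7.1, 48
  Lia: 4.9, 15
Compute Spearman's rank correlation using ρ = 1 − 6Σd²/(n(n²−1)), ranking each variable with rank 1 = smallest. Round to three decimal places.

Ranks of variable 1: 4, 8, 1, 6, 7, 2, 5, 3
Ranks of variable 2: 5, 4, 7, 6, 1, 3, 8, 2
d = r₁ − r₂: -1, 4, -6, 0, 6, -1, -3, 1
d²: 1, 16, 36, 0, 36, 1, 9, 1; Σd² = 100
ρ = 1 − 6·100/(8·63) = 1 − 600/504 = -0.190

-0.190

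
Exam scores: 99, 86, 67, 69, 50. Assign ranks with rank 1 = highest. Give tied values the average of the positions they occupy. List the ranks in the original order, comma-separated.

Sorted (descending): 99, 86, 69, 67, 50
No ties — each value takes its position as its rank.

1, 2, 4, 3, 5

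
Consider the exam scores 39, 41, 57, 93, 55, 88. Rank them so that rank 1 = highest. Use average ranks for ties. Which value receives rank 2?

Sorted (descending): 93, 88, 57, 55, 41, 39
No ties — each value takes its position as its rank.
Rank 2 → value 88.

88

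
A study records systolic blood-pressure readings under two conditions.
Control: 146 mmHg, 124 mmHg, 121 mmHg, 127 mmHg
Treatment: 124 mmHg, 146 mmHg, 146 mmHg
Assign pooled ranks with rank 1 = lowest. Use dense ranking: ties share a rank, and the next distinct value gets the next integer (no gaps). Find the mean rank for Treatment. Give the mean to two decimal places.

3.33

Sorted (ascending): 121, 124, 124, 127, 146, 146, 146
The 2 values of 124 share dense rank 2.
The 3 values of 146 share dense rank 4.
Remaining distinct values take the next consecutive integers.
Treatment values → pooled ranks: 124→2, 146→4, 146→4
Mean rank = (2 + 4 + 4) / 3 = 3.33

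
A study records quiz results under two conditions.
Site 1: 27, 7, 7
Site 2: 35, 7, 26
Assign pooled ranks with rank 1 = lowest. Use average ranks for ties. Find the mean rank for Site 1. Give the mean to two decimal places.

3.00

Sorted (ascending): 7, 7, 7, 26, 27, 35
The 3 values of 7 occupy positions 1–3 → average rank 2.
Site 1 values → pooled ranks: 27→5, 7→2, 7→2
Mean rank = (5 + 2 + 2) / 3 = 3.00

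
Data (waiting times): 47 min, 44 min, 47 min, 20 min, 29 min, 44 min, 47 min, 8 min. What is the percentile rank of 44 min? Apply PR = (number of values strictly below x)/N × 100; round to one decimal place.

N = 8.
Strictly below 44: 3. Equal to 44: 2.
PR = 3/8 × 100 = 37.5

37.5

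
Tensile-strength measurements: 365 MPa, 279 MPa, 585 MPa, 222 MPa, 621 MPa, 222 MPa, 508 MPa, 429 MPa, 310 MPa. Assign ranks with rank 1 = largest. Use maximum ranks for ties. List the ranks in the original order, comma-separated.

Sorted (descending): 621, 585, 508, 429, 365, 310, 279, 222, 222
The 2 values of 222 occupy positions 8–9 → each gets rank 9.

5, 7, 2, 9, 1, 9, 3, 4, 6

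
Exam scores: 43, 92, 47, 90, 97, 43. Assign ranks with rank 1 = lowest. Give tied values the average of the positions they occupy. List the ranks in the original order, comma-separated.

1.5, 5, 3, 4, 6, 1.5

Sorted (ascending): 43, 43, 47, 90, 92, 97
The 2 values of 43 occupy positions 1–2 → average rank (1+2)/2 = 1.5.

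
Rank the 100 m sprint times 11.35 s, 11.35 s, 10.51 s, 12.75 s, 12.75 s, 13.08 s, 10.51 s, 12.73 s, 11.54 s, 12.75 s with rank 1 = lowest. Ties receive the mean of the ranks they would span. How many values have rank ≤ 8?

9

Sorted (ascending): 10.51, 10.51, 11.35, 11.35, 11.54, 12.73, 12.75, 12.75, 12.75, 13.08
The 2 values of 10.51 occupy positions 1–2 → average rank (1+2)/2 = 1.5.
The 2 values of 11.35 occupy positions 3–4 → average rank (3+4)/2 = 3.5.
The 3 values of 12.75 occupy positions 7–9 → average rank 8.
Ranks ≤ 8: {1.5, 1.5, 3.5, 3.5, 5, 6, 8, 8, 8} → 9 values.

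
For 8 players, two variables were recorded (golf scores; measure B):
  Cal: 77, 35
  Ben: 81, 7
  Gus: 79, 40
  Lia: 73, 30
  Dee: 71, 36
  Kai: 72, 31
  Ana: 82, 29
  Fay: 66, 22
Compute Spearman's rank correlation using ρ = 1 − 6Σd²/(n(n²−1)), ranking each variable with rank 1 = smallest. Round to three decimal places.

Ranks of variable 1: 5, 7, 6, 4, 2, 3, 8, 1
Ranks of variable 2: 6, 1, 8, 4, 7, 5, 3, 2
d = r₁ − r₂: -1, 6, -2, 0, -5, -2, 5, -1
d²: 1, 36, 4, 0, 25, 4, 25, 1; Σd² = 96
ρ = 1 − 6·96/(8·63) = 1 − 576/504 = -0.143

-0.143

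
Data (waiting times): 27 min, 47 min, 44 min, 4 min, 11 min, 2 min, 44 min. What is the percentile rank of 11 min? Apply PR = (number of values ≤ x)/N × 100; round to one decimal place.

N = 7.
Strictly below 11: 2. Equal to 11: 1.
PR = 3/7 × 100 = 42.9

42.9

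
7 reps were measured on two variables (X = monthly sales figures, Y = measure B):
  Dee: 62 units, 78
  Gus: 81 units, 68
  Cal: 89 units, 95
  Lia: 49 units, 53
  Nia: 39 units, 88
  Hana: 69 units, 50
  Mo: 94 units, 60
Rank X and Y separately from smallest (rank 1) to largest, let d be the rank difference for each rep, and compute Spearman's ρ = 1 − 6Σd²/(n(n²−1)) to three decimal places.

0.000

Ranks of variable 1: 3, 5, 6, 2, 1, 4, 7
Ranks of variable 2: 5, 4, 7, 2, 6, 1, 3
d = r₁ − r₂: -2, 1, -1, 0, -5, 3, 4
d²: 4, 1, 1, 0, 25, 9, 16; Σd² = 56
ρ = 1 − 6·56/(7·48) = 1 − 336/336 = 0.000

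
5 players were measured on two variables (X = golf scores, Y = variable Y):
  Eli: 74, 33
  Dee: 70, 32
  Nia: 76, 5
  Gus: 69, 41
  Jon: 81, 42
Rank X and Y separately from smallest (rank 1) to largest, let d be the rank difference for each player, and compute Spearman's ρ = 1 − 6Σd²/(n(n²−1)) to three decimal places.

0.100

Ranks of variable 1: 3, 2, 4, 1, 5
Ranks of variable 2: 3, 2, 1, 4, 5
d = r₁ − r₂: 0, 0, 3, -3, 0
d²: 0, 0, 9, 9, 0; Σd² = 18
ρ = 1 − 6·18/(5·24) = 1 − 108/120 = 0.100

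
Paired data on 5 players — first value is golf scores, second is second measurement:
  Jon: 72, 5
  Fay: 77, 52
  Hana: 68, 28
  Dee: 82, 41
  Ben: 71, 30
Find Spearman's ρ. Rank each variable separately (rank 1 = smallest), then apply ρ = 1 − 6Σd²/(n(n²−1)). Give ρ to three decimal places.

0.600

Ranks of variable 1: 3, 4, 1, 5, 2
Ranks of variable 2: 1, 5, 2, 4, 3
d = r₁ − r₂: 2, -1, -1, 1, -1
d²: 4, 1, 1, 1, 1; Σd² = 8
ρ = 1 − 6·8/(5·24) = 1 − 48/120 = 0.600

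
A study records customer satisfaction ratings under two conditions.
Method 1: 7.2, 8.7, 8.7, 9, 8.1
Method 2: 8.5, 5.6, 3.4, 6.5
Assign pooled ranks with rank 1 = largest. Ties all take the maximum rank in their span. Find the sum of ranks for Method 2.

Sorted (descending): 9, 8.7, 8.7, 8.5, 8.1, 7.2, 6.5, 5.6, 3.4
The 2 values of 8.7 occupy positions 2–3 → each gets rank 3.
Method 2 values → pooled ranks: 8.5→4, 5.6→8, 3.4→9, 6.5→7
Rank sum = 4 + 8 + 9 + 7 = 28

28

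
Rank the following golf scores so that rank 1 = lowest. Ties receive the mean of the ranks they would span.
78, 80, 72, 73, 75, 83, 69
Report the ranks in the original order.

Sorted (ascending): 69, 72, 73, 75, 78, 80, 83
No ties — each value takes its position as its rank.

5, 6, 2, 3, 4, 7, 1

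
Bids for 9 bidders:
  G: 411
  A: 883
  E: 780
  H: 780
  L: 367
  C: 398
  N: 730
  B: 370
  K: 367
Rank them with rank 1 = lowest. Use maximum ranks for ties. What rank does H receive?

Sorted (ascending): 367, 367, 370, 398, 411, 730, 780, 780, 883
The 2 values of 367 occupy positions 1–2 → each gets rank 2.
The 2 values of 780 occupy positions 7–8 → each gets rank 8.
H has value 780 → rank 8.

8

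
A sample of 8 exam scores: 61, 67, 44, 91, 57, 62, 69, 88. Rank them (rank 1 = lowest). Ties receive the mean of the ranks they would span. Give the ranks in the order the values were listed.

3, 5, 1, 8, 2, 4, 6, 7

Sorted (ascending): 44, 57, 61, 62, 67, 69, 88, 91
No ties — each value takes its position as its rank.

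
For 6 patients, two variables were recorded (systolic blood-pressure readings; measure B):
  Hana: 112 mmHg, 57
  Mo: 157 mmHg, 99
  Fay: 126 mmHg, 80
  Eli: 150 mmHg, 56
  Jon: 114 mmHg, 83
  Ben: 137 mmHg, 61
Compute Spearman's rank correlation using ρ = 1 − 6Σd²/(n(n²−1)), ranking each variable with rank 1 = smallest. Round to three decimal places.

0.200

Ranks of variable 1: 1, 6, 3, 5, 2, 4
Ranks of variable 2: 2, 6, 4, 1, 5, 3
d = r₁ − r₂: -1, 0, -1, 4, -3, 1
d²: 1, 0, 1, 16, 9, 1; Σd² = 28
ρ = 1 − 6·28/(6·35) = 1 − 168/210 = 0.200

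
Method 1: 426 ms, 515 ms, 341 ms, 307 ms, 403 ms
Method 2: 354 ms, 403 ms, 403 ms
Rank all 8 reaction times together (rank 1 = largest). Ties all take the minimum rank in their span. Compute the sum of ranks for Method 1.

21

Sorted (descending): 515, 426, 403, 403, 403, 354, 341, 307
The 3 values of 403 occupy positions 3–5 → each gets rank 3.
Method 1 values → pooled ranks: 426→2, 515→1, 341→7, 307→8, 403→3
Rank sum = 2 + 1 + 7 + 8 + 3 = 21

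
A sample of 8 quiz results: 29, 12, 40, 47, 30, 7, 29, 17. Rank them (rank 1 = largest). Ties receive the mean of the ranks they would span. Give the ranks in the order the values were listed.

4.5, 7, 2, 1, 3, 8, 4.5, 6

Sorted (descending): 47, 40, 30, 29, 29, 17, 12, 7
The 2 values of 29 occupy positions 4–5 → average rank (4+5)/2 = 4.5.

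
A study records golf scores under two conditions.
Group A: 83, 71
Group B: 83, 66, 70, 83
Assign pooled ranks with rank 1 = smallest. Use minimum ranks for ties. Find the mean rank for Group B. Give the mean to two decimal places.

2.75

Sorted (ascending): 66, 70, 71, 83, 83, 83
The 3 values of 83 occupy positions 4–6 → each gets rank 4.
Group B values → pooled ranks: 83→4, 66→1, 70→2, 83→4
Mean rank = (4 + 1 + 2 + 4) / 4 = 2.75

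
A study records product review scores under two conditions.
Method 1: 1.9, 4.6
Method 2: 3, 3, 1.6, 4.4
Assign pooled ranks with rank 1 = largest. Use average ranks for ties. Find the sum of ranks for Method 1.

Sorted (descending): 4.6, 4.4, 3, 3, 1.9, 1.6
The 2 values of 3 occupy positions 3–4 → average rank (3+4)/2 = 3.5.
Method 1 values → pooled ranks: 1.9→5, 4.6→1
Rank sum = 5 + 1 = 6

6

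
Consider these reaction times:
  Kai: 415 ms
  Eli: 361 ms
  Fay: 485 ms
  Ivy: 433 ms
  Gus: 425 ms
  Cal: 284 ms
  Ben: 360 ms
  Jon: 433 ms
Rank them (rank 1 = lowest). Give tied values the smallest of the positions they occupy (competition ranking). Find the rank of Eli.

Sorted (ascending): 284, 360, 361, 415, 425, 433, 433, 485
The 2 values of 433 occupy positions 6–7 → each gets rank 6.
Eli has value 361 ms → rank 3.

3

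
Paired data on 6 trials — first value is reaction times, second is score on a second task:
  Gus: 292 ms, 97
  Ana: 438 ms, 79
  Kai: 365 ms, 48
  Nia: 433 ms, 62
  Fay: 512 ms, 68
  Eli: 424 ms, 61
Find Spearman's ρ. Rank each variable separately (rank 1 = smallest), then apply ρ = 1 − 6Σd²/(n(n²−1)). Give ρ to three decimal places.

Ranks of variable 1: 1, 5, 2, 4, 6, 3
Ranks of variable 2: 6, 5, 1, 3, 4, 2
d = r₁ − r₂: -5, 0, 1, 1, 2, 1
d²: 25, 0, 1, 1, 4, 1; Σd² = 32
ρ = 1 − 6·32/(6·35) = 1 − 192/210 = 0.086

0.086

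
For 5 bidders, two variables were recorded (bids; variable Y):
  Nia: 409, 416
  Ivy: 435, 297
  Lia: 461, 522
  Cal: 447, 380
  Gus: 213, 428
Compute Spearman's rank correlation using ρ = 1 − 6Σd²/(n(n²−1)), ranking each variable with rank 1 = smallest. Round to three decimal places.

Ranks of variable 1: 2, 3, 5, 4, 1
Ranks of variable 2: 3, 1, 5, 2, 4
d = r₁ − r₂: -1, 2, 0, 2, -3
d²: 1, 4, 0, 4, 9; Σd² = 18
ρ = 1 − 6·18/(5·24) = 1 − 108/120 = 0.100

0.100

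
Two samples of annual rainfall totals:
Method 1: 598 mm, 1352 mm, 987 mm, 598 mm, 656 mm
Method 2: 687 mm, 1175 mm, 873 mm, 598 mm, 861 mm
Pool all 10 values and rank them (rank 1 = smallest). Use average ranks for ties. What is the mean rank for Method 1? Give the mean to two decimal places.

5.20

Sorted (ascending): 598, 598, 598, 656, 687, 861, 873, 987, 1175, 1352
The 3 values of 598 occupy positions 1–3 → average rank 2.
Method 1 values → pooled ranks: 598→2, 1352→10, 987→8, 598→2, 656→4
Mean rank = (2 + 10 + 8 + 2 + 4) / 5 = 5.20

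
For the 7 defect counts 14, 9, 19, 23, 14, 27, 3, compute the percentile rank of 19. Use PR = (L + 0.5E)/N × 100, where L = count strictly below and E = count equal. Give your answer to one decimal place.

64.3

N = 7.
Strictly below 19: 4. Equal to 19: 1.
PR = (4 + 0.5·1)/7 × 100 = 64.3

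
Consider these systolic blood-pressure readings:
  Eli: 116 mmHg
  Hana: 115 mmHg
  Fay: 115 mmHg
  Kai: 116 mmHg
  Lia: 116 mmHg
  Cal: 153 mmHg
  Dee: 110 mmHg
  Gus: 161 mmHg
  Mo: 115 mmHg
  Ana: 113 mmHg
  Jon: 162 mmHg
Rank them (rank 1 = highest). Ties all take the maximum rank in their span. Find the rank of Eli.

6

Sorted (descending): 162, 161, 153, 116, 116, 116, 115, 115, 115, 113, 110
The 3 values of 116 occupy positions 4–6 → each gets rank 6.
The 3 values of 115 occupy positions 7–9 → each gets rank 9.
Eli has value 116 mmHg → rank 6.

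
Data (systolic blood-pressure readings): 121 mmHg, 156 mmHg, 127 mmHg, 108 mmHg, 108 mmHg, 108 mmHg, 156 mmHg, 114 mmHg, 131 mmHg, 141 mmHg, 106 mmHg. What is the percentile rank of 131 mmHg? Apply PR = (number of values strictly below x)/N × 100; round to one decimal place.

N = 11.
Strictly below 131: 7. Equal to 131: 1.
PR = 7/11 × 100 = 63.6

63.6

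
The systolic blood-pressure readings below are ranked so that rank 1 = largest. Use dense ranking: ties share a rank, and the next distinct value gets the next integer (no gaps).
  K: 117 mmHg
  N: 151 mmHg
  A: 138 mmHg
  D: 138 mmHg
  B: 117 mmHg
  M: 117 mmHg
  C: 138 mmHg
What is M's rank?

Sorted (descending): 151, 138, 138, 138, 117, 117, 117
The 3 values of 138 share dense rank 2.
The 3 values of 117 share dense rank 3.
Remaining distinct values take the next consecutive integers.
M has value 117 mmHg → rank 3.

3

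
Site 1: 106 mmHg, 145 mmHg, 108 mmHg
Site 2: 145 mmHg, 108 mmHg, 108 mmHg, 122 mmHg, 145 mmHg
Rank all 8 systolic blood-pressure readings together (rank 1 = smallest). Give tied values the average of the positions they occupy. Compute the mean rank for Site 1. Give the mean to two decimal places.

Sorted (ascending): 106, 108, 108, 108, 122, 145, 145, 145
The 3 values of 108 occupy positions 2–4 → average rank 3.
The 3 values of 145 occupy positions 6–8 → average rank 7.
Site 1 values → pooled ranks: 106→1, 145→7, 108→3
Mean rank = (1 + 7 + 3) / 3 = 3.67

3.67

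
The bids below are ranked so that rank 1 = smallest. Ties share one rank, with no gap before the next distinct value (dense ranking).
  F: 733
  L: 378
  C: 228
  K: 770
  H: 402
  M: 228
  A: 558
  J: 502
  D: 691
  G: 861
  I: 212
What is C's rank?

2

Sorted (ascending): 212, 228, 228, 378, 402, 502, 558, 691, 733, 770, 861
The 2 values of 228 share dense rank 2.
Remaining distinct values take the next consecutive integers.
C has value 228 → rank 2.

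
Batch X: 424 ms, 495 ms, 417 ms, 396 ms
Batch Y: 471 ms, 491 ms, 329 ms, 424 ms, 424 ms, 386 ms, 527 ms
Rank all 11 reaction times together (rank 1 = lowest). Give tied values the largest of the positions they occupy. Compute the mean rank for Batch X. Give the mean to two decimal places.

6.00

Sorted (ascending): 329, 386, 396, 417, 424, 424, 424, 471, 491, 495, 527
The 3 values of 424 occupy positions 5–7 → each gets rank 7.
Batch X values → pooled ranks: 424→7, 495→10, 417→4, 396→3
Mean rank = (7 + 10 + 4 + 3) / 4 = 6.00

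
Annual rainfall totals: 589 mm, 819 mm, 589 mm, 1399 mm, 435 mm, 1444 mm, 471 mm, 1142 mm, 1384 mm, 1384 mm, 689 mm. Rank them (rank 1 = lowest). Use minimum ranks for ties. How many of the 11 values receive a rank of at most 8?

9

Sorted (ascending): 435, 471, 589, 589, 689, 819, 1142, 1384, 1384, 1399, 1444
The 2 values of 589 occupy positions 3–4 → each gets rank 3.
The 2 values of 1384 occupy positions 8–9 → each gets rank 8.
Ranks ≤ 8: {1, 2, 3, 3, 5, 6, 7, 8, 8} → 9 values.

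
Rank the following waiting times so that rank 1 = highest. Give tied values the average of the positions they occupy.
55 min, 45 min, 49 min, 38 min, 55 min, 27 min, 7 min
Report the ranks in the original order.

1.5, 4, 3, 5, 1.5, 6, 7

Sorted (descending): 55, 55, 49, 45, 38, 27, 7
The 2 values of 55 occupy positions 1–2 → average rank (1+2)/2 = 1.5.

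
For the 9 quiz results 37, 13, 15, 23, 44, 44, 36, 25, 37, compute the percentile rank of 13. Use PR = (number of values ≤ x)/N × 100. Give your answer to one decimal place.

N = 9.
Strictly below 13: 0. Equal to 13: 1.
PR = 1/9 × 100 = 11.1

11.1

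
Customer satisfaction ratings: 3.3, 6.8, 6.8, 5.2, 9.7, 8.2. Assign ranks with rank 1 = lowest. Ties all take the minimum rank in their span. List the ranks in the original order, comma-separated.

1, 3, 3, 2, 6, 5

Sorted (ascending): 3.3, 5.2, 6.8, 6.8, 8.2, 9.7
The 2 values of 6.8 occupy positions 3–4 → each gets rank 3.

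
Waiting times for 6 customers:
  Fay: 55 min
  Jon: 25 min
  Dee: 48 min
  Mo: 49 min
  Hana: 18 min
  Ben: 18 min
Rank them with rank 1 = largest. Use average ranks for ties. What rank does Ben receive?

5.5

Sorted (descending): 55, 49, 48, 25, 18, 18
The 2 values of 18 occupy positions 5–6 → average rank (5+6)/2 = 5.5.
Ben has value 18 min → rank 5.5.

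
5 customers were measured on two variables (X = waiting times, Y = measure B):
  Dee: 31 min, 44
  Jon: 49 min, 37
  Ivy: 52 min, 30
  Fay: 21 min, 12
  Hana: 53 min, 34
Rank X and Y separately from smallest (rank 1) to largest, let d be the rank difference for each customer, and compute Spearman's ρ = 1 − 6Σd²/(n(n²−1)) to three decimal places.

0.100

Ranks of variable 1: 2, 3, 4, 1, 5
Ranks of variable 2: 5, 4, 2, 1, 3
d = r₁ − r₂: -3, -1, 2, 0, 2
d²: 9, 1, 4, 0, 4; Σd² = 18
ρ = 1 − 6·18/(5·24) = 1 − 108/120 = 0.100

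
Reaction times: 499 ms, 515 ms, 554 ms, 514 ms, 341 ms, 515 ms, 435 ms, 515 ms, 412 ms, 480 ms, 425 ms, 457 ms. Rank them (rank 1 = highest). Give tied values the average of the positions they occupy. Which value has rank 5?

514

Sorted (descending): 554, 515, 515, 515, 514, 499, 480, 457, 435, 425, 412, 341
The 3 values of 515 occupy positions 2–4 → average rank 3.
Rank 5 → value 514.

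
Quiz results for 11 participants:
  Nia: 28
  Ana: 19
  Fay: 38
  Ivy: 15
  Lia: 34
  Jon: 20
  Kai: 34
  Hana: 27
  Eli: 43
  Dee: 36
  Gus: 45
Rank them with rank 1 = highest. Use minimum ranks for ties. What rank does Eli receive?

Sorted (descending): 45, 43, 38, 36, 34, 34, 28, 27, 20, 19, 15
The 2 values of 34 occupy positions 5–6 → each gets rank 5.
Eli has value 43 → rank 2.

2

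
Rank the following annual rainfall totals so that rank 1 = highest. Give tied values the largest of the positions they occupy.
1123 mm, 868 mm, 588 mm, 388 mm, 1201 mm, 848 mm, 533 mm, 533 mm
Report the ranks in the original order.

Sorted (descending): 1201, 1123, 868, 848, 588, 533, 533, 388
The 2 values of 533 occupy positions 6–7 → each gets rank 7.

2, 3, 5, 8, 1, 4, 7, 7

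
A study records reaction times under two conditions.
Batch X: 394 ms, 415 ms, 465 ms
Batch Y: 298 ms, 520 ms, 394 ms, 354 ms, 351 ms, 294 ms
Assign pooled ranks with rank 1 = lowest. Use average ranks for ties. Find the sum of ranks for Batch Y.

24.5

Sorted (ascending): 294, 298, 351, 354, 394, 394, 415, 465, 520
The 2 values of 394 occupy positions 5–6 → average rank (5+6)/2 = 5.5.
Batch Y values → pooled ranks: 298→2, 520→9, 394→5.5, 354→4, 351→3, 294→1
Rank sum = 2 + 9 + 5.5 + 4 + 3 + 1 = 24.5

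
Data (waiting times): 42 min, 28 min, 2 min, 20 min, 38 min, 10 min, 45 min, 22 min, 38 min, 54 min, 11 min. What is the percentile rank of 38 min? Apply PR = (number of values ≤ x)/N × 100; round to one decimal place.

N = 11.
Strictly below 38: 6. Equal to 38: 2.
PR = 8/11 × 100 = 72.7

72.7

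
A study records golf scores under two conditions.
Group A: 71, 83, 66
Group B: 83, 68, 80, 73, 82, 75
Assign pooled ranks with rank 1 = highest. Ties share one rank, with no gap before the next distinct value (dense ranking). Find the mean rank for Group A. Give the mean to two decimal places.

5.00

Sorted (descending): 83, 83, 82, 80, 75, 73, 71, 68, 66
The 2 values of 83 share dense rank 1.
Remaining distinct values take the next consecutive integers.
Group A values → pooled ranks: 71→6, 83→1, 66→8
Mean rank = (6 + 1 + 8) / 3 = 5.00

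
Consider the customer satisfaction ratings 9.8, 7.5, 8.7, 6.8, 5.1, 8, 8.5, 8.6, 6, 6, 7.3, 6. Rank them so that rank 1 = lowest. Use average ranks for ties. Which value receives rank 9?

8.5

Sorted (ascending): 5.1, 6, 6, 6, 6.8, 7.3, 7.5, 8, 8.5, 8.6, 8.7, 9.8
The 3 values of 6 occupy positions 2–4 → average rank 3.
Rank 9 → value 8.5.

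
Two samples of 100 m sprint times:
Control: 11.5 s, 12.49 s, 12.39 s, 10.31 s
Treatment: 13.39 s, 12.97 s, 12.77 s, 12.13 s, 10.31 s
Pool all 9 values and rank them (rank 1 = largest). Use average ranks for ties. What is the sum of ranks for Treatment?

Sorted (descending): 13.39, 12.97, 12.77, 12.49, 12.39, 12.13, 11.5, 10.31, 10.31
The 2 values of 10.31 occupy positions 8–9 → average rank (8+9)/2 = 8.5.
Treatment values → pooled ranks: 13.39→1, 12.97→2, 12.77→3, 12.13→6, 10.31→8.5
Rank sum = 1 + 2 + 3 + 6 + 8.5 = 20.5

20.5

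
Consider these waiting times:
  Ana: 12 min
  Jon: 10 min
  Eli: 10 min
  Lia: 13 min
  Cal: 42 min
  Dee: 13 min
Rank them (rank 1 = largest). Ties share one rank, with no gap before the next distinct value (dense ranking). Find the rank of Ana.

3

Sorted (descending): 42, 13, 13, 12, 10, 10
The 2 values of 13 share dense rank 2.
The 2 values of 10 share dense rank 4.
Remaining distinct values take the next consecutive integers.
Ana has value 12 min → rank 3.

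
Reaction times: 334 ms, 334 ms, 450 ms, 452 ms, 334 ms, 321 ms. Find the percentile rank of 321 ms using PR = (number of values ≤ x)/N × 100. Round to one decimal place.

N = 6.
Strictly below 321: 0. Equal to 321: 1.
PR = 1/6 × 100 = 16.7

16.7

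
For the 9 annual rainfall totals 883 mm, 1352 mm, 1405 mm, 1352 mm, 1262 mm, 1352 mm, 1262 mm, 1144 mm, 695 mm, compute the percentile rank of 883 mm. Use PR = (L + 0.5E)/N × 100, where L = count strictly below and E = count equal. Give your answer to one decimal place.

16.7

N = 9.
Strictly below 883: 1. Equal to 883: 1.
PR = (1 + 0.5·1)/9 × 100 = 16.7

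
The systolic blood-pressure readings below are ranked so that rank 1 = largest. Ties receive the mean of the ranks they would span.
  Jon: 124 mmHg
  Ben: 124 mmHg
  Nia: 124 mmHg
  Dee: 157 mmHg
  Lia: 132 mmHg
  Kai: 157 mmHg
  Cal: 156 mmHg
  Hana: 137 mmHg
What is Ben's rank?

Sorted (descending): 157, 157, 156, 137, 132, 124, 124, 124
The 2 values of 157 occupy positions 1–2 → average rank (1+2)/2 = 1.5.
The 3 values of 124 occupy positions 6–8 → average rank 7.
Ben has value 124 mmHg → rank 7.

7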